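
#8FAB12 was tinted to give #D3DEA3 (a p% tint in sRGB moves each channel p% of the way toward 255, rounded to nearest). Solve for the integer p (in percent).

#8FAB12 is rgb(143, 171, 18); #D3DEA3 is rgb(211, 222, 163).
On the B channel (widest range): 163 ≈ 18 + (p/100)(255 − 18), so p ≈ 100×(163 − 18)/(255 − 18) = 14500/237 = 61.18.
p = 61 reproduces all three channels after rounding.

61%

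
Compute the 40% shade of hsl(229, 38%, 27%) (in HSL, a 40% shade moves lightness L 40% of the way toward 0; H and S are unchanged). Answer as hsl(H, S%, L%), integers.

hsl(229, 38%, 16%)

L moves 40% from 27 toward 0: 27 − 10.8 = 16.2 → 16.
H and S are unchanged.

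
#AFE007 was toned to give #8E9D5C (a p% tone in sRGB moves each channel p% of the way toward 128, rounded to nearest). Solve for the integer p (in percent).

#AFE007 is rgb(175, 224, 7); #8E9D5C is rgb(142, 157, 92).
On the B channel (widest range): 92 ≈ 7 + (p/100)(128 − 7), so p ≈ 100×(92 − 7)/(128 − 7) = 8500/121 = 70.25.
p = 70 reproduces all three channels after rounding.

70%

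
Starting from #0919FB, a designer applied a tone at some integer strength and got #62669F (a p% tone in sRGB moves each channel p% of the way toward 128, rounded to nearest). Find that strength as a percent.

#0919FB is rgb(9, 25, 251); #62669F is rgb(98, 102, 159).
On the B channel (widest range): 159 ≈ 251 + (p/100)(128 − 251), so p ≈ 100×(159 − 251)/(128 − 251) = -9200/-123 = 74.80.
p = 75 reproduces all three channels after rounding.

75%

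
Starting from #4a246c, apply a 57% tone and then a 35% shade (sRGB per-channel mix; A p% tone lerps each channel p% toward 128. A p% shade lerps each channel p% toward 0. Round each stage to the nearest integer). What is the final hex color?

#44394d

#4a246c is rgb(74, 36, 108).
A 57% tone moves each channel 57% toward 128:
  R: 74 + 30.78 = 104.78 → 105
  G: 36 + 52.44 = 88.44 → 88
  B: 108 + 11.4 = 119.4 → 119
After the tone: rgb(105, 88, 119) = #695877.
A 35% shade moves each channel 35% toward 0:
  R: 105 − 36.75 = 68.25 → 68
  G: 88 + 0.35×(0−88) = 88 − 30.8 = 57.2 → 57
  B: 119 − 41.65 = 77.35 → 77
rgb(68, 57, 77) = #44394d.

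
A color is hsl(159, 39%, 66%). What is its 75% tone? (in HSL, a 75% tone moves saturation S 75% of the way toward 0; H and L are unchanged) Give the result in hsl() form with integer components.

hsl(159, 10%, 66%)

S moves 75% from 39 toward 0: 39 − 29.25 = 9.75 → 10.
H and L are unchanged.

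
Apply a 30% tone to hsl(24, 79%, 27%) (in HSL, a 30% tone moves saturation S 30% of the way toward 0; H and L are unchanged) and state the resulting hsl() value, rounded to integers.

S moves 30% from 79 toward 0: 79 − 23.7 = 55.3 → 55.
H and L are unchanged.

hsl(24, 55%, 27%)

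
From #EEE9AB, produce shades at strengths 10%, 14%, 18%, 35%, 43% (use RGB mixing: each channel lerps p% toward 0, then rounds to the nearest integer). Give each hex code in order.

#D6D29A, #CDC893, #C3BF8C, #9B976F, #888561

#EEE9AB is rgb(238, 233, 171).
10%: (238 − 23.8 = 214.2→214, 233 − 23.3 = 209.7→210, 171 − 17.1 = 153.9→154) → #D6D29A
14%: (238 − 33.32 = 204.68→205, 233 − 32.62 = 200.38→200, 171 − 23.94 = 147.06→147) → #CDC893
18%: (238 − 42.84 = 195.16→195, 233 − 41.94 = 191.06→191, 171 − 30.78 = 140.22→140) → #C3BF8C
35%: (238 − 83.3 = 154.7→155, 233 − 81.55 = 151.45→151, 171 − 59.85 = 111.15→111) → #9B976F
43%: (238 − 102.34 = 135.66→136, 233 − 100.19 = 132.81→133, 171 − 73.53 = 97.47→97) → #888561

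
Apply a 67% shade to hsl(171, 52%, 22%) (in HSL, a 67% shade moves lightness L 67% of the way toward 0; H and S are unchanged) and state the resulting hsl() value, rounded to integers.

hsl(171, 52%, 7%)

L moves 67% from 22 toward 0: 22 − 14.74 = 7.26 → 7.
H and S are unchanged.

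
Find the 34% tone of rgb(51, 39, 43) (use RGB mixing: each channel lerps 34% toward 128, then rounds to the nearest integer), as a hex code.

Per channel, c → c + 0.34(128 − c):
  R: 51 + 0.34×(128−51) = 51 + 26.18 = 77.18 → 77
  G: 39 + 0.34×(128−39) = 39 + 30.26 = 69.26 → 69
  B: 43 + 0.34×(128−43) = 43 + 28.9 = 71.9 → 72
rgb(77, 69, 72) = #4D4548.

#4D4548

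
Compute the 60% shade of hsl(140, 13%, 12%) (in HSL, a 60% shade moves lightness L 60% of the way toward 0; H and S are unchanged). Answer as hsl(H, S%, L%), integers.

hsl(140, 13%, 5%)

L moves 60% from 12 toward 0: 12 − 7.2 = 4.8 → 5.
H and S are unchanged.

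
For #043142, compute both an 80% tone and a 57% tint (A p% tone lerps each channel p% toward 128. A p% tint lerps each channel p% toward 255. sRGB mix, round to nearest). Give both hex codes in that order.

#677074, #93A6AE

#043142 is rgb(4, 49, 66).
80% tone:
  R: 4 + 0.8×(128−4) = 4 + 99.2 = 103.2 → 103
  G: 49 + 0.8×(128−49) = 49 + 63.2 = 112.2 → 112
  B: 66 + 49.6 = 115.6 → 116
  → #677074
57% tint:
  R: 4 + 143.07 = 147.07 → 147
  G: 49 + 0.57×(255−49) = 49 + 117.42 = 166.42 → 166
  B: 66 + 0.57×(255−66) = 66 + 107.73 = 173.73 → 174
  → #93A6AE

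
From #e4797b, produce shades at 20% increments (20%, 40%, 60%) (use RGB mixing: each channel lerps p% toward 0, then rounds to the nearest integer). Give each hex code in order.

#b66162, #89494a, #5b3031

#e4797b is rgb(228, 121, 123).
20%: (228 − 45.6 = 182.4→182, 121 − 24.2 = 96.8→97, 123 − 24.6 = 98.4→98) → #b66162
40%: (228 − 91.2 = 136.8→137, 121 − 48.4 = 72.6→73, 123 − 49.2 = 73.8→74) → #89494a
60%: (228 − 136.8 = 91.2→91, 121 − 72.6 = 48.4→48, 123 − 73.8 = 49.2→49) → #5b3031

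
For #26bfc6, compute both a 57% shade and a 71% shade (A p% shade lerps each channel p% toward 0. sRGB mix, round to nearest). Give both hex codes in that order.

#26bfc6 is rgb(38, 191, 198).
57% shade:
  R: 38 − 21.66 = 16.34 → 16
  G: 191 + 0.57×(0−191) = 191 − 108.87 = 82.13 → 82
  B: 198 − 112.86 = 85.14 → 85
  → #105255
71% shade:
  R: 38 + 0.71×(0−38) = 38 − 26.98 = 11.02 → 11
  G: 191 + 0.71×(0−191) = 191 − 135.61 = 55.39 → 55
  B: 198 − 140.58 = 57.42 → 57
  → #0b3739

#105255, #0b3739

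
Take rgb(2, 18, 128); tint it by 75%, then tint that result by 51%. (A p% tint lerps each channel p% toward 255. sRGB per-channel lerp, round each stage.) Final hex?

#E0E2EF

Per channel, c → c + 0.75(255 − c):
  R: 2 + 0.75×(255−2) = 2 + 189.75 = 191.75 → 192
  G: 18 + 0.75×(255−18) = 18 + 177.75 = 195.75 → 196
  B: 128 + 0.75×(255−128) = 128 + 95.25 = 223.25 → 223
After the tint: rgb(192, 196, 223) = #C0C4DF.
A 51% tint moves each channel 51% toward 255:
  R: 192 + 0.51×(255−192) = 192 + 32.13 = 224.13 → 224
  G: 196 + 0.51×(255−196) = 196 + 30.09 = 226.09 → 226
  B: 223 + 0.51×(255−223) = 223 + 16.32 = 239.32 → 239
rgb(224, 226, 239) = #E0E2EF.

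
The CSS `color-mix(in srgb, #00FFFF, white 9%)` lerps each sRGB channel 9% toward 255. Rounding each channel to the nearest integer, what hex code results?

#00FFFF is rgb(0, 255, 255).
Lerp each channel 9% toward 255:
  R: 0 + 0.09×(255−0) = 0 + 22.95 = 22.95 → 23
  G: 255 + 0.09×(255−255) = 255 + 0 = 255 → 255
  B: 255 + 0.09×(255−255) = 255 + 0 = 255 → 255
rgb(23, 255, 255) = #17FFFF.

#17FFFF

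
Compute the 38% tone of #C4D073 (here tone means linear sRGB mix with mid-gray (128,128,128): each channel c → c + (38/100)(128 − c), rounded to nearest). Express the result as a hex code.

#C4D073 is rgb(196, 208, 115).
Per channel, c → c + 0.38(128 − c):
  R: 196 + 0.38×(128−196) = 196 − 25.84 = 170.16 → 170
  G: 208 + 0.38×(128−208) = 208 − 30.4 = 177.6 → 178
  B: 115 + 0.38×(128−115) = 115 + 4.94 = 119.94 → 120
rgb(170, 178, 120) = #AAB278.

#AAB278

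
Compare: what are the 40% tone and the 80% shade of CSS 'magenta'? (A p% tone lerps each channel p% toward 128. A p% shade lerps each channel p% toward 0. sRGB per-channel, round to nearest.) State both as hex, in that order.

CSS magenta is rgb(255, 0, 255).
40% tone:
  R: 255 − 50.8 = 204.2 → 204
  G: 0 + 0.4×(128−0) = 0 + 51.2 = 51.2 → 51
  B: 255 − 50.8 = 204.2 → 204
  → #CC33CC
80% shade:
  R: 255 + 0.8×(0−255) = 255 − 204 = 51 → 51
  G: 0 + 0.8×(0−0) = 0 + 0 = 0 → 0
  B: 255 + 0.8×(0−255) = 255 − 204 = 51 → 51
  → #330033

#CC33CC, #330033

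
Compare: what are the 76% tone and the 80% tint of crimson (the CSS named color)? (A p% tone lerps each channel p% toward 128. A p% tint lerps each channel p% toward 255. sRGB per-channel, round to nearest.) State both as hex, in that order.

#966670, #f8d0d8

CSS crimson is rgb(220, 20, 60).
76% tone:
  R: 220 + 0.76×(128−220) = 220 − 69.92 = 150.08 → 150
  G: 20 + 0.76×(128−20) = 20 + 82.08 = 102.08 → 102
  B: 60 + 0.76×(128−60) = 60 + 51.68 = 111.68 → 112
  → #966670
80% tint:
  R: 220 + 0.8×(255−220) = 220 + 28 = 248 → 248
  G: 20 + 0.8×(255−20) = 20 + 188 = 208 → 208
  B: 60 + 156 = 216 → 216
  → #f8d0d8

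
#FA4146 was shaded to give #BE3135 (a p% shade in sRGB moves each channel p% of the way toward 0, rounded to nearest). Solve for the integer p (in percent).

#FA4146 is rgb(250, 65, 70); #BE3135 is rgb(190, 49, 53).
On the R channel (widest range): 190 ≈ 250 + (p/100)(0 − 250), so p ≈ 100×(190 − 250)/(0 − 250) = -6000/-250 = 24.00.
p = 24 reproduces all three channels after rounding.

24%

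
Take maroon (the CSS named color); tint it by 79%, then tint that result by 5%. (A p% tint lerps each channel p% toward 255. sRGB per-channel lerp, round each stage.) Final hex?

CSS maroon is rgb(128, 0, 0).
Per channel, c → c + 0.79(255 − c):
  R: 128 + 100.33 = 228.33 → 228
  G: 0 + 0.79×(255−0) = 0 + 201.45 = 201.45 → 201
  B: 0 + 201.45 = 201.45 → 201
After the tint: rgb(228, 201, 201) = #e4c9c9.
A 5% tint moves each channel 5% toward 255:
  R: 228 + 1.35 = 229.35 → 229
  G: 201 + 0.05×(255−201) = 201 + 2.7 = 203.7 → 204
  B: 201 + 0.05×(255−201) = 201 + 2.7 = 203.7 → 204
rgb(229, 204, 204) = #e5cccc.

#e5cccc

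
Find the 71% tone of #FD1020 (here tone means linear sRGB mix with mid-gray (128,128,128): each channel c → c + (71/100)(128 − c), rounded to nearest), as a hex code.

#FD1020 is rgb(253, 16, 32).
Lerp each channel 71% toward 128:
  R: 253 − 88.75 = 164.25 → 164
  G: 16 + 0.71×(128−16) = 16 + 79.52 = 95.52 → 96
  B: 32 + 68.16 = 100.16 → 100
rgb(164, 96, 100) = #A46064.

#A46064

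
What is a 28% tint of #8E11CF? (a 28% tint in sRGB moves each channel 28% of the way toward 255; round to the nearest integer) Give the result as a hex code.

#8E11CF is rgb(142, 17, 207).
A 28% tint moves each channel 28% toward 255:
  R: 142 + 0.28×(255−142) = 142 + 31.64 = 173.64 → 174
  G: 17 + 0.28×(255−17) = 17 + 66.64 = 83.64 → 84
  B: 207 + 0.28×(255−207) = 207 + 13.44 = 220.44 → 220
rgb(174, 84, 220) = #AE54DC.

#AE54DC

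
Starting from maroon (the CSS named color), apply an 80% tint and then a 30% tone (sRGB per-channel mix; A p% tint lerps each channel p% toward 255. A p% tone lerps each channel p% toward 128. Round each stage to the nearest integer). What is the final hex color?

#c7b5b5

CSS maroon is rgb(128, 0, 0).
Per channel, c → c + 0.8(255 − c):
  R: 128 + 0.8×(255−128) = 128 + 101.6 = 229.6 → 230
  G: 0 + 204 = 204 → 204
  B: 0 + 0.8×(255−0) = 0 + 204 = 204 → 204
After the tint: rgb(230, 204, 204) = #e6cccc.
Lerp each channel 30% toward 128:
  R: 230 + 0.3×(128−230) = 230 − 30.6 = 199.4 → 199
  G: 204 + 0.3×(128−204) = 204 − 22.8 = 181.2 → 181
  B: 204 − 22.8 = 181.2 → 181
rgb(199, 181, 181) = #c7b5b5.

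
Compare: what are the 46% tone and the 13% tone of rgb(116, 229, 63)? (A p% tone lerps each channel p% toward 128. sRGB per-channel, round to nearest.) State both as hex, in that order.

#7AB75D, #76D847

46% tone:
  R: 116 + 0.46×(128−116) = 116 + 5.52 = 121.52 → 122
  G: 229 + 0.46×(128−229) = 229 − 46.46 = 182.54 → 183
  B: 63 + 0.46×(128−63) = 63 + 29.9 = 92.9 → 93
  → #7AB75D
13% tone:
  R: 116 + 0.13×(128−116) = 116 + 1.56 = 117.56 → 118
  G: 229 + 0.13×(128−229) = 229 − 13.13 = 215.87 → 216
  B: 63 + 0.13×(128−63) = 63 + 8.45 = 71.45 → 71
  → #76D847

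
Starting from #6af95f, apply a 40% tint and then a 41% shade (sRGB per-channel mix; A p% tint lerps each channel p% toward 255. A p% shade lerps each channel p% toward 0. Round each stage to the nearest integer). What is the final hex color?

#6af95f is rgb(106, 249, 95).
Lerp each channel 40% toward 255:
  R: 106 + 0.4×(255−106) = 106 + 59.6 = 165.6 → 166
  G: 249 + 2.4 = 251.4 → 251
  B: 95 + 64 = 159 → 159
After the tint: rgb(166, 251, 159) = #a6fb9f.
Lerp each channel 41% toward 0:
  R: 166 + 0.41×(0−166) = 166 − 68.06 = 97.94 → 98
  G: 251 + 0.41×(0−251) = 251 − 102.91 = 148.09 → 148
  B: 159 + 0.41×(0−159) = 159 − 65.19 = 93.81 → 94
rgb(98, 148, 94) = #62945e.

#62945e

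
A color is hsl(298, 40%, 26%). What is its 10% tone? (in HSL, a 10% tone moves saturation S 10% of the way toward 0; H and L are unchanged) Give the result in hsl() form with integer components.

S moves 10% from 40 toward 0: 40 − 4 = 36 → 36.
H and L are unchanged.

hsl(298, 36%, 26%)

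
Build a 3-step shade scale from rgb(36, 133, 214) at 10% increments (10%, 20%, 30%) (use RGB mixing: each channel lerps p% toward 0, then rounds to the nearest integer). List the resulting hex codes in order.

10%: (36 − 3.6 = 32.4→32, 133 − 13.3 = 119.7→120, 214 − 21.4 = 192.6→193) → #2078C1
20%: (36 − 7.2 = 28.8→29, 133 − 26.6 = 106.4→106, 214 − 42.8 = 171.2→171) → #1D6AAB
30%: (36 − 10.8 = 25.2→25, 133 − 39.9 = 93.1→93, 214 − 64.2 = 149.8→150) → #195D96

#2078C1, #1D6AAB, #195D96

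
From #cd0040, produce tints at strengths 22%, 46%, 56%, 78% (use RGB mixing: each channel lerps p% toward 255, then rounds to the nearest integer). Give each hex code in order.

#cd0040 is rgb(205, 0, 64).
22%: (205 + 11 = 216→216, 0 + 56.1 = 56.1→56, 64 + 42.02 = 106.02→106) → #d8386a
46%: (205 + 23 = 228→228, 0 + 117.3 = 117.3→117, 64 + 87.86 = 151.86→152) → #e47598
56%: (205 + 28 = 233→233, 0 + 142.8 = 142.8→143, 64 + 106.96 = 170.96→171) → #e98fab
78%: (205 + 39 = 244→244, 0 + 198.9 = 198.9→199, 64 + 148.98 = 212.98→213) → #f4c7d5

#d8386a, #e47598, #e98fab, #f4c7d5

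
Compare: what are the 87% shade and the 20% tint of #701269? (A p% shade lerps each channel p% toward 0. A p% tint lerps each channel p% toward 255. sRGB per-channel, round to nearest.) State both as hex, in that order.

#701269 is rgb(112, 18, 105).
87% shade:
  R: 112 − 97.44 = 14.56 → 15
  G: 18 − 15.66 = 2.34 → 2
  B: 105 − 91.35 = 13.65 → 14
  → #0f020e
20% tint:
  R: 112 + 0.2×(255−112) = 112 + 28.6 = 140.6 → 141
  G: 18 + 0.2×(255−18) = 18 + 47.4 = 65.4 → 65
  B: 105 + 30 = 135 → 135
  → #8d4187

#0f020e, #8d4187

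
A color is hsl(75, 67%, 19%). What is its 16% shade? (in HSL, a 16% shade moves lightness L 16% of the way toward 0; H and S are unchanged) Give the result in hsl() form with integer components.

hsl(75, 67%, 16%)

L moves 16% from 19 toward 0: 19 − 3.04 = 15.96 → 16.
H and S are unchanged.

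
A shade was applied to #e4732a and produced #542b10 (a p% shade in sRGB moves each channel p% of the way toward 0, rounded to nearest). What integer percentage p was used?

63%

#e4732a is rgb(228, 115, 42); #542b10 is rgb(84, 43, 16).
On the R channel (widest range): 84 ≈ 228 + (p/100)(0 − 228), so p ≈ 100×(84 − 228)/(0 − 228) = -14400/-228 = 63.16.
p = 63 reproduces all three channels after rounding.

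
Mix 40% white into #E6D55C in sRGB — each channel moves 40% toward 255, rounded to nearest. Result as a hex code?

#E6D55C is rgb(230, 213, 92).
Lerp each channel 40% toward 255:
  R: 230 + 10 = 240 → 240
  G: 213 + 0.4×(255−213) = 213 + 16.8 = 229.8 → 230
  B: 92 + 0.4×(255−92) = 92 + 65.2 = 157.2 → 157
rgb(240, 230, 157) = #F0E69D.

#F0E69D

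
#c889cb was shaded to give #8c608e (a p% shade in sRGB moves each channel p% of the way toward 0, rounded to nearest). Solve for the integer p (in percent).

30%

#c889cb is rgb(200, 137, 203); #8c608e is rgb(140, 96, 142).
On the B channel (widest range): 142 ≈ 203 + (p/100)(0 − 203), so p ≈ 100×(142 − 203)/(0 − 203) = -6100/-203 = 30.05.
p = 30 reproduces all three channels after rounding.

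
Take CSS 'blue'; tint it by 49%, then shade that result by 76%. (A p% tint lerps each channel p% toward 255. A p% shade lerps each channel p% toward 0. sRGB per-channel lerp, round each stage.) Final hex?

#1e1e3d

CSS blue is rgb(0, 0, 255).
Lerp each channel 49% toward 255:
  R: 0 + 0.49×(255−0) = 0 + 124.95 = 124.95 → 125
  G: 0 + 0.49×(255−0) = 0 + 124.95 = 124.95 → 125
  B: 255 + 0 = 255 → 255
After the tint: rgb(125, 125, 255) = #7d7dff.
Lerp each channel 76% toward 0:
  R: 125 + 0.76×(0−125) = 125 − 95 = 30 → 30
  G: 125 − 95 = 30 → 30
  B: 255 + 0.76×(0−255) = 255 − 193.8 = 61.2 → 61
rgb(30, 30, 61) = #1e1e3d.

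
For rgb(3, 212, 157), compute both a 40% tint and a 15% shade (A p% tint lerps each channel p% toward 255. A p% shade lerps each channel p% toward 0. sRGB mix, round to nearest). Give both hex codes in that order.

#68E5C4, #03B485

40% tint:
  R: 3 + 100.8 = 103.8 → 104
  G: 212 + 0.4×(255−212) = 212 + 17.2 = 229.2 → 229
  B: 157 + 0.4×(255−157) = 157 + 39.2 = 196.2 → 196
  → #68E5C4
15% shade:
  R: 3 + 0.15×(0−3) = 3 − 0.45 = 2.55 → 3
  G: 212 − 31.8 = 180.2 → 180
  B: 157 + 0.15×(0−157) = 157 − 23.55 = 133.45 → 133
  → #03B485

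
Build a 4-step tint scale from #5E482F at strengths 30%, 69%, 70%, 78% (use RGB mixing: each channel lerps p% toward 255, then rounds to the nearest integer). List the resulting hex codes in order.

#8E7F6D, #CDC6BF, #CFC8C1, #DCD7D1

#5E482F is rgb(94, 72, 47).
30%: (94 + 48.3 = 142.3→142, 72 + 54.9 = 126.9→127, 47 + 62.4 = 109.4→109) → #8E7F6D
69%: (94 + 111.09 = 205.09→205, 72 + 126.27 = 198.27→198, 47 + 143.52 = 190.52→191) → #CDC6BF
70%: (94 + 112.7 = 206.7→207, 72 + 128.1 = 200.1→200, 47 + 145.6 = 192.6→193) → #CFC8C1
78%: (94 + 125.58 = 219.58→220, 72 + 142.74 = 214.74→215, 47 + 162.24 = 209.24→209) → #DCD7D1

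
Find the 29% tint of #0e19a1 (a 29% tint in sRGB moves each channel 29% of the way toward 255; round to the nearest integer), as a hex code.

#0e19a1 is rgb(14, 25, 161).
A 29% tint moves each channel 29% toward 255:
  R: 14 + 0.29×(255−14) = 14 + 69.89 = 83.89 → 84
  G: 25 + 66.7 = 91.7 → 92
  B: 161 + 27.26 = 188.26 → 188
rgb(84, 92, 188) = #545cbc.

#545cbc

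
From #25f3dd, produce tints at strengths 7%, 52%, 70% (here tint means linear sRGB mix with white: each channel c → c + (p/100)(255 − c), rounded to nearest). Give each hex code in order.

#34f4df, #96f9ef, #befbf5

#25f3dd is rgb(37, 243, 221).
7%: (37 + 15.26 = 52.26→52, 243 + 0.84 = 243.84→244, 221 + 2.38 = 223.38→223) → #34f4df
52%: (37 + 113.36 = 150.36→150, 243 + 6.24 = 249.24→249, 221 + 17.68 = 238.68→239) → #96f9ef
70%: (37 + 152.6 = 189.6→190, 243 + 8.4 = 251.4→251, 221 + 23.8 = 244.8→245) → #befbf5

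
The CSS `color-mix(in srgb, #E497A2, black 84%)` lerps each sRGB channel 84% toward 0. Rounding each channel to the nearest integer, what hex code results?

#E497A2 is rgb(228, 151, 162).
An 84% shade moves each channel 84% toward 0:
  R: 228 − 191.52 = 36.48 → 36
  G: 151 − 126.84 = 24.16 → 24
  B: 162 + 0.84×(0−162) = 162 − 136.08 = 25.92 → 26
rgb(36, 24, 26) = #24181A.

#24181A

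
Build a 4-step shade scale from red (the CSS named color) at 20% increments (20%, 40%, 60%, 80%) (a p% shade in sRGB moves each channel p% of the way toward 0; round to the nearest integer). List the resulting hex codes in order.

#CC0000, #990000, #660000, #330000

CSS red is rgb(255, 0, 0).
20%: (255 − 51 = 204→204, 0→0, 0→0) → #CC0000
40%: (255 − 102 = 153→153, 0→0, 0→0) → #990000
60%: (255 − 153 = 102→102, 0→0, 0→0) → #660000
80%: (255 − 204 = 51→51, 0→0, 0→0) → #330000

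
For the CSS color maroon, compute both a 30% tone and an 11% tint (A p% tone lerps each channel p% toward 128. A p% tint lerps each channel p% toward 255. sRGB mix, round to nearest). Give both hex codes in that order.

CSS maroon is rgb(128, 0, 0).
30% tone:
  R: 128 + 0.3×(128−128) = 128 + 0 = 128 → 128
  G: 0 + 38.4 = 38.4 → 38
  B: 0 + 38.4 = 38.4 → 38
  → #802626
11% tint:
  R: 128 + 0.11×(255−128) = 128 + 13.97 = 141.97 → 142
  G: 0 + 0.11×(255−0) = 0 + 28.05 = 28.05 → 28
  B: 0 + 28.05 = 28.05 → 28
  → #8E1C1C

#802626, #8E1C1C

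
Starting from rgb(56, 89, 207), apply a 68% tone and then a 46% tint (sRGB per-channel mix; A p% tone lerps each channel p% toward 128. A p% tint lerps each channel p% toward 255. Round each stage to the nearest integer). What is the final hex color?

#AEB4C8

Lerp each channel 68% toward 128:
  R: 56 + 48.96 = 104.96 → 105
  G: 89 + 0.68×(128−89) = 89 + 26.52 = 115.52 → 116
  B: 207 + 0.68×(128−207) = 207 − 53.72 = 153.28 → 153
After the tone: rgb(105, 116, 153) = #697499.
Per channel, c → c + 0.46(255 − c):
  R: 105 + 0.46×(255−105) = 105 + 69 = 174 → 174
  G: 116 + 0.46×(255−116) = 116 + 63.94 = 179.94 → 180
  B: 153 + 0.46×(255−153) = 153 + 46.92 = 199.92 → 200
rgb(174, 180, 200) = #AEB4C8.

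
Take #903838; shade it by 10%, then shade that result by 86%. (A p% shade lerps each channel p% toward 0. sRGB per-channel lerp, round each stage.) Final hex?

#120707

#903838 is rgb(144, 56, 56).
Per channel, c → c + 0.1(0 − c):
  R: 144 + 0.1×(0−144) = 144 − 14.4 = 129.6 → 130
  G: 56 + 0.1×(0−56) = 56 − 5.6 = 50.4 → 50
  B: 56 − 5.6 = 50.4 → 50
After the shade: rgb(130, 50, 50) = #823232.
An 86% shade moves each channel 86% toward 0:
  R: 130 + 0.86×(0−130) = 130 − 111.8 = 18.2 → 18
  G: 50 + 0.86×(0−50) = 50 − 43 = 7 → 7
  B: 50 − 43 = 7 → 7
rgb(18, 7, 7) = #120707.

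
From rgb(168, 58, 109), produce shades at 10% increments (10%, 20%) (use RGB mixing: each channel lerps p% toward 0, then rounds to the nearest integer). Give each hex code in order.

10%: (168 − 16.8 = 151.2→151, 58 − 5.8 = 52.2→52, 109 − 10.9 = 98.1→98) → #973462
20%: (168 − 33.6 = 134.4→134, 58 − 11.6 = 46.4→46, 109 − 21.8 = 87.2→87) → #862e57

#973462, #862e57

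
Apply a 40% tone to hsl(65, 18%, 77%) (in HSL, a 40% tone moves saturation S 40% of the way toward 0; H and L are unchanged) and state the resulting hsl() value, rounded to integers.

S moves 40% from 18 toward 0: 18 − 7.2 = 10.8 → 11.
H and L are unchanged.

hsl(65, 11%, 77%)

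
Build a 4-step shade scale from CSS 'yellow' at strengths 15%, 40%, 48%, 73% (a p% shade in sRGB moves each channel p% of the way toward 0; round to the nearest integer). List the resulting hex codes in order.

#D9D900, #999900, #858500, #454500

CSS yellow is rgb(255, 255, 0).
15%: (255 − 38.25 = 216.75→217, 255 − 38.25 = 216.75→217, 0→0) → #D9D900
40%: (255 − 102 = 153→153, 255 − 102 = 153→153, 0→0) → #999900
48%: (255 − 122.4 = 132.6→133, 255 − 122.4 = 132.6→133, 0→0) → #858500
73%: (255 − 186.15 = 68.85→69, 255 − 186.15 = 68.85→69, 0→0) → #454500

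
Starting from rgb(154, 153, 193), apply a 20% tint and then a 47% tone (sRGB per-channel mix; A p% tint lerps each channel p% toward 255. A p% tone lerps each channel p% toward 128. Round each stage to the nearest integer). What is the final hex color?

#9898A9

Lerp each channel 20% toward 255:
  R: 154 + 0.2×(255−154) = 154 + 20.2 = 174.2 → 174
  G: 153 + 20.4 = 173.4 → 173
  B: 193 + 0.2×(255−193) = 193 + 12.4 = 205.4 → 205
After the tint: rgb(174, 173, 205) = #AEADCD.
Lerp each channel 47% toward 128:
  R: 174 − 21.62 = 152.38 → 152
  G: 173 − 21.15 = 151.85 → 152
  B: 205 − 36.19 = 168.81 → 169
rgb(152, 152, 169) = #9898A9.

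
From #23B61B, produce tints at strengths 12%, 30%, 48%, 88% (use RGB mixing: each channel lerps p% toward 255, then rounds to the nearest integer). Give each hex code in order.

#23B61B is rgb(35, 182, 27).
12%: (35 + 26.4 = 61.4→61, 182 + 8.76 = 190.76→191, 27 + 27.36 = 54.36→54) → #3DBF36
30%: (35 + 66 = 101→101, 182 + 21.9 = 203.9→204, 27 + 68.4 = 95.4→95) → #65CC5F
48%: (35 + 105.6 = 140.6→141, 182 + 35.04 = 217.04→217, 27 + 109.44 = 136.44→136) → #8DD988
88%: (35 + 193.6 = 228.6→229, 182 + 64.24 = 246.24→246, 27 + 200.64 = 227.64→228) → #E5F6E4

#3DBF36, #65CC5F, #8DD988, #E5F6E4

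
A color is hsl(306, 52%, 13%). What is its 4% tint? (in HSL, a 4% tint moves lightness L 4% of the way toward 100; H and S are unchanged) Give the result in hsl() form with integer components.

hsl(306, 52%, 16%)

L moves 4% from 13 toward 100: 13 + 3.48 = 16.48 → 16.
H and S are unchanged.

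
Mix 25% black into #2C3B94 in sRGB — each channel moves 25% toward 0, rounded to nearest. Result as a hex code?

#2C3B94 is rgb(44, 59, 148).
Per channel, c → c + 0.25(0 − c):
  R: 44 + 0.25×(0−44) = 44 − 11 = 33 → 33
  G: 59 + 0.25×(0−59) = 59 − 14.75 = 44.25 → 44
  B: 148 + 0.25×(0−148) = 148 − 37 = 111 → 111
rgb(33, 44, 111) = #212C6F.

#212C6F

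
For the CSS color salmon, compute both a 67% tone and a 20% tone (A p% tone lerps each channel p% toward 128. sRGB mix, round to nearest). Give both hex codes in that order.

CSS salmon is rgb(250, 128, 114).
67% tone:
  R: 250 + 0.67×(128−250) = 250 − 81.74 = 168.26 → 168
  G: 128 + 0 = 128 → 128
  B: 114 + 0.67×(128−114) = 114 + 9.38 = 123.38 → 123
  → #A8807B
20% tone:
  R: 250 − 24.4 = 225.6 → 226
  G: 128 + 0.2×(128−128) = 128 + 0 = 128 → 128
  B: 114 + 0.2×(128−114) = 114 + 2.8 = 116.8 → 117
  → #E28075

#A8807B, #E28075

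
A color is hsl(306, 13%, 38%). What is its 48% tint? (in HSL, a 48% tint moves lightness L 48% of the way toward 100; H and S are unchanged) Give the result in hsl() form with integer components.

hsl(306, 13%, 68%)

L moves 48% from 38 toward 100: 38 + 29.76 = 67.76 → 68.
H and S are unchanged.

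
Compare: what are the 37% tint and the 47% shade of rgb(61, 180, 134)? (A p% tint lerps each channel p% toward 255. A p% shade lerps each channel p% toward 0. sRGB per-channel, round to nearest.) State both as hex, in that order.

#85d0b3, #205f47

37% tint:
  R: 61 + 71.78 = 132.78 → 133
  G: 180 + 27.75 = 207.75 → 208
  B: 134 + 44.77 = 178.77 → 179
  → #85d0b3
47% shade:
  R: 61 + 0.47×(0−61) = 61 − 28.67 = 32.33 → 32
  G: 180 + 0.47×(0−180) = 180 − 84.6 = 95.4 → 95
  B: 134 + 0.47×(0−134) = 134 − 62.98 = 71.02 → 71
  → #205f47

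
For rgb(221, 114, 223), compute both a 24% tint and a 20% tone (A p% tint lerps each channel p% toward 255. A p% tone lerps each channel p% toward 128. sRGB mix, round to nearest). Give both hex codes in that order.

#E594E7, #CA75CC

24% tint:
  R: 221 + 0.24×(255−221) = 221 + 8.16 = 229.16 → 229
  G: 114 + 0.24×(255−114) = 114 + 33.84 = 147.84 → 148
  B: 223 + 0.24×(255−223) = 223 + 7.68 = 230.68 → 231
  → #E594E7
20% tone:
  R: 221 + 0.2×(128−221) = 221 − 18.6 = 202.4 → 202
  G: 114 + 2.8 = 116.8 → 117
  B: 223 + 0.2×(128−223) = 223 − 19 = 204 → 204
  → #CA75CC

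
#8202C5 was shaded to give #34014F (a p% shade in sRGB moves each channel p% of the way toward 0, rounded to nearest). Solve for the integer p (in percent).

#8202C5 is rgb(130, 2, 197); #34014F is rgb(52, 1, 79).
On the B channel (widest range): 79 ≈ 197 + (p/100)(0 − 197), so p ≈ 100×(79 − 197)/(0 − 197) = -11800/-197 = 59.90.
p = 60 reproduces all three channels after rounding.

60%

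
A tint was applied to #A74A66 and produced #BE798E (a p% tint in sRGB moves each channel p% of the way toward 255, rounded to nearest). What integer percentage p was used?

#A74A66 is rgb(167, 74, 102); #BE798E is rgb(190, 121, 142).
On the G channel (widest range): 121 ≈ 74 + (p/100)(255 − 74), so p ≈ 100×(121 − 74)/(255 − 74) = 4700/181 = 25.97.
p = 26 reproduces all three channels after rounding.

26%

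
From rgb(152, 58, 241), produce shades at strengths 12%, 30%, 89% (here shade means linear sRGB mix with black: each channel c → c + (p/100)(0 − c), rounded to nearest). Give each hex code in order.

12%: (152 − 18.24 = 133.76→134, 58 − 6.96 = 51.04→51, 241 − 28.92 = 212.08→212) → #8633d4
30%: (152 − 45.6 = 106.4→106, 58 − 17.4 = 40.6→41, 241 − 72.3 = 168.7→169) → #6a29a9
89%: (152 − 135.28 = 16.72→17, 58 − 51.62 = 6.38→6, 241 − 214.49 = 26.51→27) → #11061b

#8633d4, #6a29a9, #11061b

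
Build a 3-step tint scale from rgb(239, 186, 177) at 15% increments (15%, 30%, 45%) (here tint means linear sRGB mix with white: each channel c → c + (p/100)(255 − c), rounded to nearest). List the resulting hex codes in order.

#F1C4BD, #F4CFC8, #F6D9D4

15%: (239 + 2.4 = 241.4→241, 186 + 10.35 = 196.35→196, 177 + 11.7 = 188.7→189) → #F1C4BD
30%: (239 + 4.8 = 243.8→244, 186 + 20.7 = 206.7→207, 177 + 23.4 = 200.4→200) → #F4CFC8
45%: (239 + 7.2 = 246.2→246, 186 + 31.05 = 217.05→217, 177 + 35.1 = 212.1→212) → #F6D9D4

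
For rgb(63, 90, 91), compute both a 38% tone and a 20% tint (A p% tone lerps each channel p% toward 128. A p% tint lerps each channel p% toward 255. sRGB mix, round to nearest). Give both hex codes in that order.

38% tone:
  R: 63 + 0.38×(128−63) = 63 + 24.7 = 87.7 → 88
  G: 90 + 14.44 = 104.44 → 104
  B: 91 + 0.38×(128−91) = 91 + 14.06 = 105.06 → 105
  → #586869
20% tint:
  R: 63 + 38.4 = 101.4 → 101
  G: 90 + 33 = 123 → 123
  B: 91 + 0.2×(255−91) = 91 + 32.8 = 123.8 → 124
  → #657B7C

#586869, #657B7C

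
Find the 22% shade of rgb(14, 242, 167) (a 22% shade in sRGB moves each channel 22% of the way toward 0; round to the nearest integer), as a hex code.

A 22% shade moves each channel 22% toward 0:
  R: 14 + 0.22×(0−14) = 14 − 3.08 = 10.92 → 11
  G: 242 − 53.24 = 188.76 → 189
  B: 167 + 0.22×(0−167) = 167 − 36.74 = 130.26 → 130
rgb(11, 189, 130) = #0BBD82.

#0BBD82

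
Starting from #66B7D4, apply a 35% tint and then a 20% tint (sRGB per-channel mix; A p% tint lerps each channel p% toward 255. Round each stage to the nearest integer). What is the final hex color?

#B0D9E9

#66B7D4 is rgb(102, 183, 212).
A 35% tint moves each channel 35% toward 255:
  R: 102 + 0.35×(255−102) = 102 + 53.55 = 155.55 → 156
  G: 183 + 25.2 = 208.2 → 208
  B: 212 + 15.05 = 227.05 → 227
After the tint: rgb(156, 208, 227) = #9CD0E3.
Lerp each channel 20% toward 255:
  R: 156 + 0.2×(255−156) = 156 + 19.8 = 175.8 → 176
  G: 208 + 0.2×(255−208) = 208 + 9.4 = 217.4 → 217
  B: 227 + 0.2×(255−227) = 227 + 5.6 = 232.6 → 233
rgb(176, 217, 233) = #B0D9E9.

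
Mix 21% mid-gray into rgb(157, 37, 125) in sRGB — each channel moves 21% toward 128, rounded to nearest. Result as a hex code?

#97387e

Per channel, c → c + 0.21(128 − c):
  R: 157 + 0.21×(128−157) = 157 − 6.09 = 150.91 → 151
  G: 37 + 0.21×(128−37) = 37 + 19.11 = 56.11 → 56
  B: 125 + 0.21×(128−125) = 125 + 0.63 = 125.63 → 126
rgb(151, 56, 126) = #97387e.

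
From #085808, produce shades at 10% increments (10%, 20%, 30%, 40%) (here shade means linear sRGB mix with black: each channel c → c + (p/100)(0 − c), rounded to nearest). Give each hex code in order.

#074f07, #064606, #063e06, #053505

#085808 is rgb(8, 88, 8).
10%: (8 − 0.8 = 7.2→7, 88 − 8.8 = 79.2→79, 8 − 0.8 = 7.2→7) → #074f07
20%: (8 − 1.6 = 6.4→6, 88 − 17.6 = 70.4→70, 8 − 1.6 = 6.4→6) → #064606
30%: (8 − 2.4 = 5.6→6, 88 − 26.4 = 61.6→62, 8 − 2.4 = 5.6→6) → #063e06
40%: (8 − 3.2 = 4.8→5, 88 − 35.2 = 52.8→53, 8 − 3.2 = 4.8→5) → #053505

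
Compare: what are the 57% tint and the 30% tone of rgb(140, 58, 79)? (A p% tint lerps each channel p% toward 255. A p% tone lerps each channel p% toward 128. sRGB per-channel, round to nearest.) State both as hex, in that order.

#CEAAB3, #884F5E

57% tint:
  R: 140 + 65.55 = 205.55 → 206
  G: 58 + 0.57×(255−58) = 58 + 112.29 = 170.29 → 170
  B: 79 + 0.57×(255−79) = 79 + 100.32 = 179.32 → 179
  → #CEAAB3
30% tone:
  R: 140 + 0.3×(128−140) = 140 − 3.6 = 136.4 → 136
  G: 58 + 0.3×(128−58) = 58 + 21 = 79 → 79
  B: 79 + 0.3×(128−79) = 79 + 14.7 = 93.7 → 94
  → #884F5E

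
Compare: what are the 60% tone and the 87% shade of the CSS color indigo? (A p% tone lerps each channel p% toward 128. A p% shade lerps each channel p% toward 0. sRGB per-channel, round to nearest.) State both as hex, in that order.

#6b4d81, #0a0011

CSS indigo is rgb(75, 0, 130).
60% tone:
  R: 75 + 0.6×(128−75) = 75 + 31.8 = 106.8 → 107
  G: 0 + 0.6×(128−0) = 0 + 76.8 = 76.8 → 77
  B: 130 − 1.2 = 128.8 → 129
  → #6b4d81
87% shade:
  R: 75 + 0.87×(0−75) = 75 − 65.25 = 9.75 → 10
  G: 0 + 0 = 0 → 0
  B: 130 + 0.87×(0−130) = 130 − 113.1 = 16.9 → 17
  → #0a0011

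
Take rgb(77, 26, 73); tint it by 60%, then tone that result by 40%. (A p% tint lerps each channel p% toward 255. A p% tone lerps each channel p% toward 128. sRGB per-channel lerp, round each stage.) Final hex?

#A295A0

A 60% tint moves each channel 60% toward 255:
  R: 77 + 0.6×(255−77) = 77 + 106.8 = 183.8 → 184
  G: 26 + 0.6×(255−26) = 26 + 137.4 = 163.4 → 163
  B: 73 + 109.2 = 182.2 → 182
After the tint: rgb(184, 163, 182) = #B8A3B6.
A 40% tone moves each channel 40% toward 128:
  R: 184 − 22.4 = 161.6 → 162
  G: 163 + 0.4×(128−163) = 163 − 14 = 149 → 149
  B: 182 − 21.6 = 160.4 → 160
rgb(162, 149, 160) = #A295A0.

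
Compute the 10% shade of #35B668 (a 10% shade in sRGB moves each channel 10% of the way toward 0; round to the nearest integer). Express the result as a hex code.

#30A45E

#35B668 is rgb(53, 182, 104).
Per channel, c → c + 0.1(0 − c):
  R: 53 + 0.1×(0−53) = 53 − 5.3 = 47.7 → 48
  G: 182 + 0.1×(0−182) = 182 − 18.2 = 163.8 → 164
  B: 104 + 0.1×(0−104) = 104 − 10.4 = 93.6 → 94
rgb(48, 164, 94) = #30A45E.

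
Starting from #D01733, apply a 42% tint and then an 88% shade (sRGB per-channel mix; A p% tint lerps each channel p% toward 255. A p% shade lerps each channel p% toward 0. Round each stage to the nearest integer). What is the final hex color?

#D01733 is rgb(208, 23, 51).
A 42% tint moves each channel 42% toward 255:
  R: 208 + 19.74 = 227.74 → 228
  G: 23 + 97.44 = 120.44 → 120
  B: 51 + 0.42×(255−51) = 51 + 85.68 = 136.68 → 137
After the tint: rgb(228, 120, 137) = #E47889.
An 88% shade moves each channel 88% toward 0:
  R: 228 + 0.88×(0−228) = 228 − 200.64 = 27.36 → 27
  G: 120 − 105.6 = 14.4 → 14
  B: 137 + 0.88×(0−137) = 137 − 120.56 = 16.44 → 16
rgb(27, 14, 16) = #1B0E10.

#1B0E10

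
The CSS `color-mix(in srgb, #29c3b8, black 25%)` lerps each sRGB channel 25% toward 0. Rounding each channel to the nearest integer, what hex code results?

#29c3b8 is rgb(41, 195, 184).
Lerp each channel 25% toward 0:
  R: 41 + 0.25×(0−41) = 41 − 10.25 = 30.75 → 31
  G: 195 + 0.25×(0−195) = 195 − 48.75 = 146.25 → 146
  B: 184 + 0.25×(0−184) = 184 − 46 = 138 → 138
rgb(31, 146, 138) = #1f928a.

#1f928a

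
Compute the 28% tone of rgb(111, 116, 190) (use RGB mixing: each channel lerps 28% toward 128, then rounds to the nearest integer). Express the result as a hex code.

A 28% tone moves each channel 28% toward 128:
  R: 111 + 0.28×(128−111) = 111 + 4.76 = 115.76 → 116
  G: 116 + 0.28×(128−116) = 116 + 3.36 = 119.36 → 119
  B: 190 − 17.36 = 172.64 → 173
rgb(116, 119, 173) = #7477AD.

#7477AD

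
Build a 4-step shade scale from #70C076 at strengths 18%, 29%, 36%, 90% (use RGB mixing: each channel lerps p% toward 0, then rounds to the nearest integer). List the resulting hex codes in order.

#70C076 is rgb(112, 192, 118).
18%: (112 − 20.16 = 91.84→92, 192 − 34.56 = 157.44→157, 118 − 21.24 = 96.76→97) → #5C9D61
29%: (112 − 32.48 = 79.52→80, 192 − 55.68 = 136.32→136, 118 − 34.22 = 83.78→84) → #508854
36%: (112 − 40.32 = 71.68→72, 192 − 69.12 = 122.88→123, 118 − 42.48 = 75.52→76) → #487B4C
90%: (112 − 100.8 = 11.2→11, 192 − 172.8 = 19.2→19, 118 − 106.2 = 11.8→12) → #0B130C

#5C9D61, #508854, #487B4C, #0B130C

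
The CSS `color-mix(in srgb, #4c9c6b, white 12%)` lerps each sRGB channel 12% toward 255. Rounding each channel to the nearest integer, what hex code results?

#61a87d

#4c9c6b is rgb(76, 156, 107).
Lerp each channel 12% toward 255:
  R: 76 + 0.12×(255−76) = 76 + 21.48 = 97.48 → 97
  G: 156 + 11.88 = 167.88 → 168
  B: 107 + 17.76 = 124.76 → 125
rgb(97, 168, 125) = #61a87d.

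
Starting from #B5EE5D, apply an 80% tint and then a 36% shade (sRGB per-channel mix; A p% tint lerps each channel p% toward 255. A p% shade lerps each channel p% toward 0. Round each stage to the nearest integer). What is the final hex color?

#9AA18F

#B5EE5D is rgb(181, 238, 93).
Per channel, c → c + 0.8(255 − c):
  R: 181 + 59.2 = 240.2 → 240
  G: 238 + 0.8×(255−238) = 238 + 13.6 = 251.6 → 252
  B: 93 + 129.6 = 222.6 → 223
After the tint: rgb(240, 252, 223) = #F0FCDF.
A 36% shade moves each channel 36% toward 0:
  R: 240 + 0.36×(0−240) = 240 − 86.4 = 153.6 → 154
  G: 252 + 0.36×(0−252) = 252 − 90.72 = 161.28 → 161
  B: 223 − 80.28 = 142.72 → 143
rgb(154, 161, 143) = #9AA18F.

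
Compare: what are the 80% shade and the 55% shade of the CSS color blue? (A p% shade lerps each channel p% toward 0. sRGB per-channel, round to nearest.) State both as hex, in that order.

CSS blue is rgb(0, 0, 255).
80% shade:
  R: 0 + 0 = 0 → 0
  G: 0 + 0 = 0 → 0
  B: 255 − 204 = 51 → 51
  → #000033
55% shade:
  R: 0 + 0.55×(0−0) = 0 + 0 = 0 → 0
  G: 0 + 0.55×(0−0) = 0 + 0 = 0 → 0
  B: 255 − 140.25 = 114.75 → 115
  → #000073

#000033, #000073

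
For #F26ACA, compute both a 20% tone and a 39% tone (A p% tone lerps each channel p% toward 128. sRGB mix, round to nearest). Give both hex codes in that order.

#F26ACA is rgb(242, 106, 202).
20% tone:
  R: 242 + 0.2×(128−242) = 242 − 22.8 = 219.2 → 219
  G: 106 + 0.2×(128−106) = 106 + 4.4 = 110.4 → 110
  B: 202 + 0.2×(128−202) = 202 − 14.8 = 187.2 → 187
  → #DB6EBB
39% tone:
  R: 242 + 0.39×(128−242) = 242 − 44.46 = 197.54 → 198
  G: 106 + 8.58 = 114.58 → 115
  B: 202 + 0.39×(128−202) = 202 − 28.86 = 173.14 → 173
  → #C673AD

#DB6EBB, #C673AD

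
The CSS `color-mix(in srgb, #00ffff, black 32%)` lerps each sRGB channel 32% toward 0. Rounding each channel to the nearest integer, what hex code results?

#00ffff is rgb(0, 255, 255).
Lerp each channel 32% toward 0:
  R: 0 + 0 = 0 → 0
  G: 255 − 81.6 = 173.4 → 173
  B: 255 − 81.6 = 173.4 → 173
rgb(0, 173, 173) = #00adad.

#00adad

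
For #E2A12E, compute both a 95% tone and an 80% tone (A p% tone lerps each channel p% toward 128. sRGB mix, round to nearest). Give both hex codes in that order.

#85827C, #948770

#E2A12E is rgb(226, 161, 46).
95% tone:
  R: 226 − 93.1 = 132.9 → 133
  G: 161 − 31.35 = 129.65 → 130
  B: 46 + 77.9 = 123.9 → 124
  → #85827C
80% tone:
  R: 226 + 0.8×(128−226) = 226 − 78.4 = 147.6 → 148
  G: 161 − 26.4 = 134.6 → 135
  B: 46 + 0.8×(128−46) = 46 + 65.6 = 111.6 → 112
  → #948770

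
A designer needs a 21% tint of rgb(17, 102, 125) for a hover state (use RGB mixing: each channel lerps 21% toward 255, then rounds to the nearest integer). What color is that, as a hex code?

#438698

A 21% tint moves each channel 21% toward 255:
  R: 17 + 0.21×(255−17) = 17 + 49.98 = 66.98 → 67
  G: 102 + 0.21×(255−102) = 102 + 32.13 = 134.13 → 134
  B: 125 + 0.21×(255−125) = 125 + 27.3 = 152.3 → 152
rgb(67, 134, 152) = #438698.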